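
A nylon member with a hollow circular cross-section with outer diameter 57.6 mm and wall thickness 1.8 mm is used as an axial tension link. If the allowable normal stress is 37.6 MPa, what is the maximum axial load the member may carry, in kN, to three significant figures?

11.9 kN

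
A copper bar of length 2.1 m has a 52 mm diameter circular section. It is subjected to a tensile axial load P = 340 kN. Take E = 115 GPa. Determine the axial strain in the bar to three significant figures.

A = 2124 mm².
σ = N/A = 160.1 MPa; ε = σ/E = 160.1/115000 = 1.392e-03.

0.00139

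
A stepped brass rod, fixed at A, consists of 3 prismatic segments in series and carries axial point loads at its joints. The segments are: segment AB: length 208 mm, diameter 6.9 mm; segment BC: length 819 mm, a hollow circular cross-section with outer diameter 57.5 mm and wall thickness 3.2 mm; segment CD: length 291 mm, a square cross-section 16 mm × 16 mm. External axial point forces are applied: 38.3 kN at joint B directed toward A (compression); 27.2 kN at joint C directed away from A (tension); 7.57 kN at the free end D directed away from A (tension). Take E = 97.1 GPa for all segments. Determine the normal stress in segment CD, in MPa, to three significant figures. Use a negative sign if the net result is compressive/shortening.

Internal axial forces (sectioning from the free end, tension +): N_CD = 7.57 kN, N_BC = 34.77 kN, N_AB = -3.53 kN.
A_CD = 256 mm².
σ_CD = N_CD/A_CD = 7570/256 = 29.57 MPa.

29.6 MPa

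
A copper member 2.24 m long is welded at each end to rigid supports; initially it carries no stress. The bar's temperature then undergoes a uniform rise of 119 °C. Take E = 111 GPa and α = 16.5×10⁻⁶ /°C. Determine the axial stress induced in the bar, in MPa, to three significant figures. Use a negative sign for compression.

Free thermal expansion αLΔT = 16.5e-6 · 2240 · 119 = 4.398 mm.
The walls impose strain ε = −(4.398)/2240 = -1.9635e-03; σ = Eε = 111000 · -1.9635e-03 = -217.9 MPa.

-218 MPa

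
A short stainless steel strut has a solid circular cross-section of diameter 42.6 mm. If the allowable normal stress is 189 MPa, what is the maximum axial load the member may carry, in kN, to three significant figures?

269 kN

A = 1425 mm².
P_max = σ_allow · A = 189 · 1425 = 269400 N = 269.4 kN.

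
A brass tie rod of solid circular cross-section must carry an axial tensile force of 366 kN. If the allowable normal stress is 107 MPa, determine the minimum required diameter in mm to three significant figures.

66.0 mm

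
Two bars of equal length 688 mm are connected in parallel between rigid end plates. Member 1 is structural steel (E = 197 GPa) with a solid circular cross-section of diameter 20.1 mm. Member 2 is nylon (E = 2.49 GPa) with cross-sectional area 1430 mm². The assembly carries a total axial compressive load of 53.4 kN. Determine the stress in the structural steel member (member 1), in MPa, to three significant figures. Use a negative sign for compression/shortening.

A_1 = 317.3 mm².
Equal strain + equilibrium ⇒ each member carries load in proportion to AE: A₁E₁ = 62510000 N, A₂E₂ = 3561000 N, ΣAE = 66070000 N.
σ₁ = P·E₁/ΣAE = -53400·197000/66070000 = -159.2 MPa.

-159 MPa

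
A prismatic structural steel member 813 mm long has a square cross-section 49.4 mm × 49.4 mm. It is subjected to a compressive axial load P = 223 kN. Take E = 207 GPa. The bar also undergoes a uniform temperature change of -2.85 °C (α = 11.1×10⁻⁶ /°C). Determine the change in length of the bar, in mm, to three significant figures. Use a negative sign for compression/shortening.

A = 2440 mm².
δ_mech = NL/(AE) = -223000·813/(2440·207000) = -0.3589 mm.
δ_thermal = αLΔT = 11.1e-6·813·-2.85 = -0.02572 mm.
δ = δ_mech + δ_thermal = -0.3846 mm.

-0.385 mm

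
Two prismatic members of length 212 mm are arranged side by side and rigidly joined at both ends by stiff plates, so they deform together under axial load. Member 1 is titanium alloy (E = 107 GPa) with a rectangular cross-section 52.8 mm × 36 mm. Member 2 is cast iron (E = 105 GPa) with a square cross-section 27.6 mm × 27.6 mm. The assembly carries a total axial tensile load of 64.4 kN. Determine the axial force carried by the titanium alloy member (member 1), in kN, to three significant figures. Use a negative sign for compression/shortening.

A_1 = 1901 mm².
A_2 = 761.8 mm².
Equal strain + equilibrium ⇒ each member carries load in proportion to AE: A₁E₁ = 203400000 N, A₂E₂ = 79980000 N, ΣAE = 283400000 N.
F₁ = P·A₁E₁/ΣAE = 64400·203400000/283400000 = 46220 N.

46.2 kN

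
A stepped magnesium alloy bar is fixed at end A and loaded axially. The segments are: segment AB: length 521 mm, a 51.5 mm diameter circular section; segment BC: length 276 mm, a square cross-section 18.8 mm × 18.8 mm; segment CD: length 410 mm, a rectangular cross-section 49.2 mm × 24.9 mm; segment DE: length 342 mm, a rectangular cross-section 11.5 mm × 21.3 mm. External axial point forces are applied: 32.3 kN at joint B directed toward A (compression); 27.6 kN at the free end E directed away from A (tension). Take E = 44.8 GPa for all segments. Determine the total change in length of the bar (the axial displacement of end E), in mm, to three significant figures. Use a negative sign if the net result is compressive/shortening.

1.52 mm

Internal axial forces (sectioning from the free end, tension +): N_DE = 27.6 kN, N_CD = 27.6 kN, N_BC = 27.6 kN, N_AB = -4.7 kN.
A_AB = 2083 mm².
A_BC = 353.4 mm².
A_CD = 1225 mm².
A_DE = 245 mm².
δ_AB = -4700·521/(2083·44800) = -0.02624 mm
δ_BC = 27600·276/(353.4·44800) = 0.4811 mm
δ_CD = 27600·410/(1225·44800) = 0.2062 mm
δ_DE = 27600·342/(245·44800) = 0.8602 mm
δ = Σδ_i = 1.521 mm.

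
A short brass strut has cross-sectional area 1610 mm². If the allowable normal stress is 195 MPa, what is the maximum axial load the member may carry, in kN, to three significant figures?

314 kN

P_max = σ_allow · A = 195 · 1610 = 314000 N = 313.9 kN.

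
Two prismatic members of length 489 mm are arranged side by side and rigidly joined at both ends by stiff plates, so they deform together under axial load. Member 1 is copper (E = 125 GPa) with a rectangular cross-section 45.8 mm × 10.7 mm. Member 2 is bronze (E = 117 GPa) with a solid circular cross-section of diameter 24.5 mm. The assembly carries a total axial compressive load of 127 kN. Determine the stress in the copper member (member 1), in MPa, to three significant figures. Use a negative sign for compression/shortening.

-136 MPa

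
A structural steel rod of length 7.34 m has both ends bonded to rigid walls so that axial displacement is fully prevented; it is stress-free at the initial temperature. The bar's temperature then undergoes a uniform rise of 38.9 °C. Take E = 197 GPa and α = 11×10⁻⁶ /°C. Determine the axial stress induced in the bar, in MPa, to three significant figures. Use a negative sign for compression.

Free thermal expansion αLΔT = 11e-6 · 7340 · 38.9 = 3.141 mm.
The walls impose strain ε = −(3.141)/7340 = -4.2790e-04; σ = Eε = 197000 · -4.2790e-04 = -84.3 MPa.

-84.3 MPa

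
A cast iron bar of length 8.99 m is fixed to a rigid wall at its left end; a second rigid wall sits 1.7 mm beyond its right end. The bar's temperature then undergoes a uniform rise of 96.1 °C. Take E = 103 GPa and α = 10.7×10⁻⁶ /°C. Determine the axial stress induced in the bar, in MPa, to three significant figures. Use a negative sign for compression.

-86.4 MPa

Free thermal expansion αLΔT = 10.7e-6 · 8990 · 96.1 = 9.244 mm.
The walls engage after the gap closes; constrained expansion = 9.244 − 1.7 = 7.544 mm.
The walls impose strain ε = −(7.544)/8990 = -8.3917e-04; σ = Eε = 103000 · -8.3917e-04 = -86.43 MPa.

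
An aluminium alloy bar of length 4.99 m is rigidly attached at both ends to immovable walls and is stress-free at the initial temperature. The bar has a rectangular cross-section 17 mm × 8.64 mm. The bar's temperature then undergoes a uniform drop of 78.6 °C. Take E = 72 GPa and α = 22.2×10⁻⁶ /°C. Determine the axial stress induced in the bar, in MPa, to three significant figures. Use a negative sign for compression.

126 MPa

Free thermal expansion αLΔT = 22.2e-6 · 4990 · -78.6 = -8.707 mm.
The walls impose strain ε = −(-8.707)/4990 = 1.7449e-03; σ = Eε = 72000 · 1.7449e-03 = 125.6 MPa.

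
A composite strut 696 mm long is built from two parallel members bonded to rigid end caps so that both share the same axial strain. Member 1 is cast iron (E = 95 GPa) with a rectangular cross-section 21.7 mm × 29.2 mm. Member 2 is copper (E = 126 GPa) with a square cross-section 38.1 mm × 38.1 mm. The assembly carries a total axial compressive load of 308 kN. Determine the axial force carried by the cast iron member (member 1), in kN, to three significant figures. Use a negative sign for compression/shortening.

-76.3 kN

A_1 = 633.6 mm².
A_2 = 1452 mm².
Equal strain + equilibrium ⇒ each member carries load in proportion to AE: A₁E₁ = 60200000 N, A₂E₂ = 182900000 N, ΣAE = 243100000 N.
F₁ = P·A₁E₁/ΣAE = -308000·60200000/243100000 = -76270 N.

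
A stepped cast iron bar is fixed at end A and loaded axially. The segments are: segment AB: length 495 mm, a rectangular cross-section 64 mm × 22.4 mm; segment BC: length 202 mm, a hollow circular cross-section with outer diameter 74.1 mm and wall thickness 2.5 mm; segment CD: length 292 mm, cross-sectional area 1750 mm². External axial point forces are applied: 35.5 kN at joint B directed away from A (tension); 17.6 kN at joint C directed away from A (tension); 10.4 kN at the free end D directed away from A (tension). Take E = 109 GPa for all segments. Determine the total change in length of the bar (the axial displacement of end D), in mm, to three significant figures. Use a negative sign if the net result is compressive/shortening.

Internal axial forces (sectioning from the free end, tension +): N_CD = 10.4 kN, N_BC = 28 kN, N_AB = 63.5 kN.
A_AB = 1434 mm².
A_BC = 562.3 mm².
δ_AB = 63500·495/(1434·109000) = 0.2012 mm
δ_BC = 28000·202/(562.3·109000) = 0.09227 mm
δ_CD = 10400·292/(1750·109000) = 0.01592 mm
δ = Σδ_i = 0.3093 mm.

0.309 mm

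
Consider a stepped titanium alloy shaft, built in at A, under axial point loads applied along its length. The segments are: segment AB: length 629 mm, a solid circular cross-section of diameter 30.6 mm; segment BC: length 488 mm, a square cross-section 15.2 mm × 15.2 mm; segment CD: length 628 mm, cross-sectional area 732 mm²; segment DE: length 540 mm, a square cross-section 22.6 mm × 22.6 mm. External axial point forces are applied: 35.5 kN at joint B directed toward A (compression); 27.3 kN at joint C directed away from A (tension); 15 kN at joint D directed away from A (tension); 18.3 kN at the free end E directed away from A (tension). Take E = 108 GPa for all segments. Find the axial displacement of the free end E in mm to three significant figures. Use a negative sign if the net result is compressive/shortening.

1.83 mm

Internal axial forces (sectioning from the free end, tension +): N_DE = 18.3 kN, N_CD = 33.3 kN, N_BC = 60.6 kN, N_AB = 25.1 kN.
A_AB = 735.4 mm².
A_BC = 231 mm².
A_DE = 510.8 mm².
δ_AB = 25100·629/(735.4·108000) = 0.1988 mm
δ_BC = 60600·488/(231·108000) = 1.185 mm
δ_CD = 33300·628/(732·108000) = 0.2645 mm
δ_DE = 18300·540/(510.8·108000) = 0.1791 mm
δ = Σδ_i = 1.828 mm.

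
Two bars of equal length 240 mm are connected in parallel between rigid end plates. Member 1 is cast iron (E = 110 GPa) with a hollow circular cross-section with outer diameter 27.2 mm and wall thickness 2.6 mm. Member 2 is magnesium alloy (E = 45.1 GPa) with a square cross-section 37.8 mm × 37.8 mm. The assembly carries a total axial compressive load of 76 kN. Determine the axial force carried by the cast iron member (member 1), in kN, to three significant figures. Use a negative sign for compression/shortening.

-19.4 kN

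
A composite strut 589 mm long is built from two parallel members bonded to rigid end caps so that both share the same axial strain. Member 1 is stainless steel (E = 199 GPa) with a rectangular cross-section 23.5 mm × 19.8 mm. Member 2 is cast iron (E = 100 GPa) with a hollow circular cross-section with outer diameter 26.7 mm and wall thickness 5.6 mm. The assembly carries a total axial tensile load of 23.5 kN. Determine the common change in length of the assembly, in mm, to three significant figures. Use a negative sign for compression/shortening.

0.107 mm

A_1 = 465.3 mm².
A_2 = 371.2 mm².
Equal strain + equilibrium ⇒ each member carries load in proportion to AE: A₁E₁ = 92590000 N, A₂E₂ = 37120000 N, ΣAE = 129700000 N.
δ = PL/ΣAE = 23500·589/129700000 = 0.1067 mm.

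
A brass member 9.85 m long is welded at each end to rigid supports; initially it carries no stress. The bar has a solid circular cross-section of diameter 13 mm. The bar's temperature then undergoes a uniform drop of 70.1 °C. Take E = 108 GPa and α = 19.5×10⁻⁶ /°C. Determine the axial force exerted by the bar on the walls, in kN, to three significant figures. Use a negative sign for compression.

19.6 kN

Free thermal expansion αLΔT = 19.5e-6 · 9850 · -70.1 = -13.46 mm.
The walls impose strain ε = −(-13.46)/9850 = 1.3669e-03; σ = Eε = 108000 · 1.3669e-03 = 147.6 MPa.
Wall reaction R = σ·A = 147.6·132.7 = 19600 N = 19.6 kN.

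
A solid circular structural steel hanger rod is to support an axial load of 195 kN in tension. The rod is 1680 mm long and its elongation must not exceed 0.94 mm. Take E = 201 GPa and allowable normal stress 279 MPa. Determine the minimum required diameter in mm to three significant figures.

Required area A ≥ P/σ_allow = 195000/279 = 698.9 mm².
For a solid circular section, d ≥ √(4A/π) = 29.83 mm.
Elongation limit: A ≥ PL/(Eδ_allow) = 195000·1680/(201000·0.94) = 1734 mm² ⇒ d ≥ 46.99 mm.
The elongation limit governs.

47.0 mm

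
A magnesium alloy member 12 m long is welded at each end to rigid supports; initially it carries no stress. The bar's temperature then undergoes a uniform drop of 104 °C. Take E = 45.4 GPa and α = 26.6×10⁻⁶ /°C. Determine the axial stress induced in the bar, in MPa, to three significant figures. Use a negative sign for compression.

126 MPa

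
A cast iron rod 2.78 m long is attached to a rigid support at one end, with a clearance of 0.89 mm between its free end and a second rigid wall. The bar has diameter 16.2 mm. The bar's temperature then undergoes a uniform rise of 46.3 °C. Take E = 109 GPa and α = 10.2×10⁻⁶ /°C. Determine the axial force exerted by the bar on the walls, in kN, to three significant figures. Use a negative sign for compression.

-3.42 kN

Free thermal expansion αLΔT = 10.2e-6 · 2780 · 46.3 = 1.313 mm.
The walls engage after the gap closes; constrained expansion = 1.313 − 0.89 = 0.4229 mm.
The walls impose strain ε = −(0.4229)/2780 = -1.5212e-04; σ = Eε = 109000 · -1.5212e-04 = -16.58 MPa.
Wall reaction R = σ·A = -16.58·206.1 = -3418 N = -3.418 kN.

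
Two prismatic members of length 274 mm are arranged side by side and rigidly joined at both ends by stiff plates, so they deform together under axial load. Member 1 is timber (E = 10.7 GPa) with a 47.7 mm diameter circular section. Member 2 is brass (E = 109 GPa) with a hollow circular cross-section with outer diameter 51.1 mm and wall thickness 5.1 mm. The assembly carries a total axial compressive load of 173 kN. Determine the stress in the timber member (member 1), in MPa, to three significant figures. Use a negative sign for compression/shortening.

-18.6 MPa

A_1 = 1787 mm².
A_2 = 737 mm².
Equal strain + equilibrium ⇒ each member carries load in proportion to AE: A₁E₁ = 19120000 N, A₂E₂ = 80330000 N, ΣAE = 99460000 N.
σ₁ = P·E₁/ΣAE = -173000·10700/99460000 = -18.61 MPa.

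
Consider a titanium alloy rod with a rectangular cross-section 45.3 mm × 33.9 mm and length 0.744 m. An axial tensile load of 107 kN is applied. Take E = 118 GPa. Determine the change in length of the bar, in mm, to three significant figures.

0.439 mm

A = 1536 mm².
δ_mech = NL/(AE) = 107000·744/(1536·118000) = 0.4393 mm.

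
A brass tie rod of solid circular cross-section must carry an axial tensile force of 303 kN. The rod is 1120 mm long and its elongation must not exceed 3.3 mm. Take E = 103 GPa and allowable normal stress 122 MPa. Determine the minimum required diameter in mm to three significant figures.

Required area A ≥ P/σ_allow = 303000/122 = 2484 mm².
For a solid circular section, d ≥ √(4A/π) = 56.23 mm.
Elongation limit: A ≥ PL/(Eδ_allow) = 303000·1120/(103000·3.3) = 998.4 mm² ⇒ d ≥ 35.65 mm.
The stress limit governs.

56.2 mm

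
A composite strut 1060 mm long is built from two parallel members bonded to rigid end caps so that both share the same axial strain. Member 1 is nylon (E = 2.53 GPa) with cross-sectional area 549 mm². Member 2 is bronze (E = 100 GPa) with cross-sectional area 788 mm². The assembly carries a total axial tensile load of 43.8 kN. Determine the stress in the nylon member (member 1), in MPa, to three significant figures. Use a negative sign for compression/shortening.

1.38 MPa

Equal strain + equilibrium ⇒ each member carries load in proportion to AE: A₁E₁ = 1389000 N, A₂E₂ = 78800000 N, ΣAE = 80190000 N.
σ₁ = P·E₁/ΣAE = 43800·2530/80190000 = 1.382 MPa.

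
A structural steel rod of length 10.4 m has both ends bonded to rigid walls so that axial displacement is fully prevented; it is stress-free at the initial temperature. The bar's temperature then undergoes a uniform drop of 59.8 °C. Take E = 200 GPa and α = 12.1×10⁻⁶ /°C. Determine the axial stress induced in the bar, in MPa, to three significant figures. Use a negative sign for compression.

145 MPa

Free thermal expansion αLΔT = 12.1e-6 · 10400 · -59.8 = -7.525 mm.
The walls impose strain ε = −(-7.525)/10400 = 7.2358e-04; σ = Eε = 200000 · 7.2358e-04 = 144.7 MPa.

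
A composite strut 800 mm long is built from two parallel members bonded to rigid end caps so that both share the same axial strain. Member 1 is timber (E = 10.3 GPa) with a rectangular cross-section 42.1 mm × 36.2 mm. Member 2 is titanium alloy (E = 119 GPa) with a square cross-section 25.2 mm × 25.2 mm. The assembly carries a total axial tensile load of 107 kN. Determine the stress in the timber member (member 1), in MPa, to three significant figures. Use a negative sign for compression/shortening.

A_1 = 1524 mm².
A_2 = 635 mm².
Equal strain + equilibrium ⇒ each member carries load in proportion to AE: A₁E₁ = 15700000 N, A₂E₂ = 75570000 N, ΣAE = 91270000 N.
σ₁ = P·E₁/ΣAE = 107000·10300/91270000 = 12.08 MPa.

12.1 MPa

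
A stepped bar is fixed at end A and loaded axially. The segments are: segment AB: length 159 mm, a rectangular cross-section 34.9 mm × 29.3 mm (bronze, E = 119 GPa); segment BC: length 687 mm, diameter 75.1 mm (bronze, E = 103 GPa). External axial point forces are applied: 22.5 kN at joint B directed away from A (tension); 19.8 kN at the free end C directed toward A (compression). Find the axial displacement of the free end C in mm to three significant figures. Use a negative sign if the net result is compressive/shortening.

-0.0263 mm

Internal axial forces (sectioning from the free end, tension +): N_BC = -19.8 kN, N_AB = 2.7 kN.
A_AB = 1023 mm².
A_BC = 4430 mm².
δ_AB = 2700·159/(1023·119000) = 0.003528 mm
δ_BC = -19800·687/(4430·103000) = -0.02981 mm
δ = Σδ_i = -0.02629 mm.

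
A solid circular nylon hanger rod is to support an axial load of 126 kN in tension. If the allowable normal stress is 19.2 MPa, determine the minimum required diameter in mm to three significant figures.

Required area A ≥ P/σ_allow = 126000/19.2 = 6562 mm².
For a solid circular section, d ≥ √(4A/π) = 91.41 mm.

91.4 mm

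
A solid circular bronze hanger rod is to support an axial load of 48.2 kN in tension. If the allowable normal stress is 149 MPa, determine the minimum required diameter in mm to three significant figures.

Required area A ≥ P/σ_allow = 48200/149 = 323.5 mm².
For a solid circular section, d ≥ √(4A/π) = 20.29 mm.

20.3 mm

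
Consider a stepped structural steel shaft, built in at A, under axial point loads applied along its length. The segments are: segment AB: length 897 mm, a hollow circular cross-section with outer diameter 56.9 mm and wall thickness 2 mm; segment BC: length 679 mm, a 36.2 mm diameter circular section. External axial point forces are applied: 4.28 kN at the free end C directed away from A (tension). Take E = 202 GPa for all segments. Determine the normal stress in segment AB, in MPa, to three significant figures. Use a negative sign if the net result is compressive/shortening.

12.4 MPa

Internal axial forces (sectioning from the free end, tension +): N_BC = 4.28 kN, N_AB = 4.28 kN.
A_AB = 344.9 mm².
σ_AB = N_AB/A_AB = 4280/344.9 = 12.41 MPa.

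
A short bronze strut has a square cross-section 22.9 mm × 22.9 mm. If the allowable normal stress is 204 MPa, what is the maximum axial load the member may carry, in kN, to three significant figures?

A = 524.4 mm².
P_max = σ_allow · A = 204 · 524.4 = 107000 N = 107 kN.

107 kN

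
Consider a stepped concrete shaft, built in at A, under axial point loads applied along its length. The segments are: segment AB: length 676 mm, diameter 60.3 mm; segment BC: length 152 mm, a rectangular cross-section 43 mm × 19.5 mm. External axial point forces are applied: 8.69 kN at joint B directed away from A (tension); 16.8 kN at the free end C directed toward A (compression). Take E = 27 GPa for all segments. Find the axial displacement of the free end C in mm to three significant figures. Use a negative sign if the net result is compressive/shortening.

-0.184 mm

Internal axial forces (sectioning from the free end, tension +): N_BC = -16.8 kN, N_AB = -8.11 kN.
A_AB = 2856 mm².
A_BC = 838.5 mm².
δ_AB = -8110·676/(2856·27000) = -0.0711 mm
δ_BC = -16800·152/(838.5·27000) = -0.1128 mm
δ = Σδ_i = -0.1839 mm.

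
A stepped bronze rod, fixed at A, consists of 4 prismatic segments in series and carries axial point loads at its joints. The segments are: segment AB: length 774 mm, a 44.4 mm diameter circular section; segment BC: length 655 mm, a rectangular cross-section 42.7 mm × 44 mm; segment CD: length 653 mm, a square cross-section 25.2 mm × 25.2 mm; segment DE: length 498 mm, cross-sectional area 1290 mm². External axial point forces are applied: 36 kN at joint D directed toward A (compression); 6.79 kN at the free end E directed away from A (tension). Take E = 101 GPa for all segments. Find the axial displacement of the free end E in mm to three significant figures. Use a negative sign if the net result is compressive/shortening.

-0.517 mm

Internal axial forces (sectioning from the free end, tension +): N_DE = 6.79 kN, N_CD = -29.21 kN, N_BC = -29.21 kN, N_AB = -29.21 kN.
A_AB = 1548 mm².
A_BC = 1879 mm².
A_CD = 635 mm².
δ_AB = -29210·774/(1548·101000) = -0.1446 mm
δ_BC = -29210·655/(1879·101000) = -0.1008 mm
δ_CD = -29210·653/(635·101000) = -0.2974 mm
δ_DE = 6790·498/(1290·101000) = 0.02595 mm
δ = Σδ_i = -0.5168 mm.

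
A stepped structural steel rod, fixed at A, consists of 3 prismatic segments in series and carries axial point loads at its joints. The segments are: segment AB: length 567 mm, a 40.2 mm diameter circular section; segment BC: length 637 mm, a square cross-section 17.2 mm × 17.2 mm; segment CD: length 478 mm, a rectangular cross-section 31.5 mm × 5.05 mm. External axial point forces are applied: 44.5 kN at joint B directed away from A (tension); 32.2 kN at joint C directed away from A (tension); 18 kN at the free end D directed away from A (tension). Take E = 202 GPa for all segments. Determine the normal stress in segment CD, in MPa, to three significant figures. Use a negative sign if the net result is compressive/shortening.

113 MPa

Internal axial forces (sectioning from the free end, tension +): N_CD = 18 kN, N_BC = 50.2 kN, N_AB = 94.7 kN.
A_CD = 159.1 mm².
σ_CD = N_CD/A_CD = 18000/159.1 = 113.2 MPa.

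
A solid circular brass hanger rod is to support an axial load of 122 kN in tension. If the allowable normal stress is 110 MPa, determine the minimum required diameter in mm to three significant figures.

Required area A ≥ P/σ_allow = 122000/110 = 1109 mm².
For a solid circular section, d ≥ √(4A/π) = 37.58 mm.

37.6 mm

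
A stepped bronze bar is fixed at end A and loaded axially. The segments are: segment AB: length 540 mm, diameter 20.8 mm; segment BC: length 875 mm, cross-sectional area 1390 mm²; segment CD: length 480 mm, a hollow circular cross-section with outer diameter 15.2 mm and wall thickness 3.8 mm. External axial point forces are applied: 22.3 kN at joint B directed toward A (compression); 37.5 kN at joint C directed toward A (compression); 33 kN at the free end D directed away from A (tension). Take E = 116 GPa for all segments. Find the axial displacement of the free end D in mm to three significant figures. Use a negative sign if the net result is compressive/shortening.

0.612 mm

Internal axial forces (sectioning from the free end, tension +): N_CD = 33 kN, N_BC = -4.5 kN, N_AB = -26.8 kN.
A_AB = 339.8 mm².
A_CD = 136.1 mm².
δ_AB = -26800·540/(339.8·116000) = -0.3672 mm
δ_BC = -4500·875/(1390·116000) = -0.02442 mm
δ_CD = 33000·480/(136.1·116000) = 1.003 mm
δ = Σδ_i = 0.6118 mm.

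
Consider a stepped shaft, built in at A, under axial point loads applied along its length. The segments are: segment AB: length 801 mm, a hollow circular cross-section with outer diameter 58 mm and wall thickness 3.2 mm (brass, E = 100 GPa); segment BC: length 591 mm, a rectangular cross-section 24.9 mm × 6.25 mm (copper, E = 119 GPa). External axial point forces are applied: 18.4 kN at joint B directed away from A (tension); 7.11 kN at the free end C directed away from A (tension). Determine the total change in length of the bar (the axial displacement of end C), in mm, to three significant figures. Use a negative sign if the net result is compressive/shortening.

Internal axial forces (sectioning from the free end, tension +): N_BC = 7.11 kN, N_AB = 25.51 kN.
A_AB = 550.9 mm².
A_BC = 155.6 mm².
δ_AB = 25510·801/(550.9·100000) = 0.3709 mm
δ_BC = 7110·591/(155.6·119000) = 0.2269 mm
δ = Σδ_i = 0.5978 mm.

0.598 mm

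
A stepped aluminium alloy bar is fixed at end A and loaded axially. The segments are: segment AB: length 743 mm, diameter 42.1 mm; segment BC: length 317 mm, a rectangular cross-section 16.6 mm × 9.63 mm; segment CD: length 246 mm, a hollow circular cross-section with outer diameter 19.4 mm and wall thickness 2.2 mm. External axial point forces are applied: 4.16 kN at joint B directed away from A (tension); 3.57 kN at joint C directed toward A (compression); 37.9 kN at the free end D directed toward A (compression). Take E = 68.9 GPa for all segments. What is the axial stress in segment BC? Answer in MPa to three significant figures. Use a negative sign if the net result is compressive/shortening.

Internal axial forces (sectioning from the free end, tension +): N_CD = -37.9 kN, N_BC = -41.47 kN, N_AB = -37.31 kN.
A_BC = 159.9 mm².
σ_BC = N_BC/A_BC = -41470/159.9 = -259.4 MPa.

-259 MPa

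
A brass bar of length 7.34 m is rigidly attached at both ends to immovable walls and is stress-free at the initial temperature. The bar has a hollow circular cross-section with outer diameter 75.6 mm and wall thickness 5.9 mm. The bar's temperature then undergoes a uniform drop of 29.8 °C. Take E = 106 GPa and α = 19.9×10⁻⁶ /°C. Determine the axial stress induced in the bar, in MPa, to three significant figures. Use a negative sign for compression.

62.9 MPa

Free thermal expansion αLΔT = 19.9e-6 · 7340 · -29.8 = -4.353 mm.
The walls impose strain ε = −(-4.353)/7340 = 5.9302e-04; σ = Eε = 106000 · 5.9302e-04 = 62.86 MPa.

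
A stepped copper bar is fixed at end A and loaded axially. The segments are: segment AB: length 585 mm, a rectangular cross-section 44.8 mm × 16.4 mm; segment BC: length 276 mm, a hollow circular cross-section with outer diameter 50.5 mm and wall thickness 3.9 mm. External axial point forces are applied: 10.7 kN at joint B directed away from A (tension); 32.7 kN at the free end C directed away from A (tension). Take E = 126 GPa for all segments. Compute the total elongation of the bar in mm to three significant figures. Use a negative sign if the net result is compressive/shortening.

0.400 mm

Internal axial forces (sectioning from the free end, tension +): N_BC = 32.7 kN, N_AB = 43.4 kN.
A_AB = 734.7 mm².
A_BC = 571 mm².
δ_AB = 43400·585/(734.7·126000) = 0.2743 mm
δ_BC = 32700·276/(571·126000) = 0.1255 mm
δ = Σδ_i = 0.3997 mm.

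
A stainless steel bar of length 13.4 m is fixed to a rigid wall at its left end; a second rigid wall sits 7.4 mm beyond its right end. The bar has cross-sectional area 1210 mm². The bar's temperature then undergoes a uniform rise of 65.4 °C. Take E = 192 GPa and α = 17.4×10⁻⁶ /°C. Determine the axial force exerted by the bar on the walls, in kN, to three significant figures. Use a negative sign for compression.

-136 kN

Free thermal expansion αLΔT = 17.4e-6 · 13400 · 65.4 = 15.25 mm.
The walls engage after the gap closes; constrained expansion = 15.25 − 7.4 = 7.849 mm.
The walls impose strain ε = −(7.849)/13400 = -5.8572e-04; σ = Eε = 192000 · -5.8572e-04 = -112.5 MPa.
Wall reaction R = σ·A = -112.5·1210 = -136100 N = -136.1 kN.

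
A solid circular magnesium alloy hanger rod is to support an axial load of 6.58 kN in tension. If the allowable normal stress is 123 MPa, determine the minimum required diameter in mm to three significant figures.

8.25 mm

Required area A ≥ P/σ_allow = 6580/123 = 53.5 mm².
For a solid circular section, d ≥ √(4A/π) = 8.253 mm.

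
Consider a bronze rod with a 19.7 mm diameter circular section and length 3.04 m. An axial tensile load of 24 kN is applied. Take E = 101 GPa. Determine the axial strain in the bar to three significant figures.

A = 304.8 mm².
σ = N/A = 78.74 MPa; ε = σ/E = 78.74/101000 = 7.796e-04.

7.80e-04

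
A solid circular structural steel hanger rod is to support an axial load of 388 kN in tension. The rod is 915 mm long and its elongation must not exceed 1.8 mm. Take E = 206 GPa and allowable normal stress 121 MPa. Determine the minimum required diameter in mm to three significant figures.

Required area A ≥ P/σ_allow = 388000/121 = 3207 mm².
For a solid circular section, d ≥ √(4A/π) = 63.9 mm.
Elongation limit: A ≥ PL/(Eδ_allow) = 388000·915/(206000·1.8) = 957.4 mm² ⇒ d ≥ 34.91 mm.
The stress limit governs.

63.9 mm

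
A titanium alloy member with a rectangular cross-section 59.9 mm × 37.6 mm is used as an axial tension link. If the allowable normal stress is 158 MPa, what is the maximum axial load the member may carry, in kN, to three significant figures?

356 kN

A = 2252 mm².
P_max = σ_allow · A = 158 · 2252 = 355900 N = 355.9 kN.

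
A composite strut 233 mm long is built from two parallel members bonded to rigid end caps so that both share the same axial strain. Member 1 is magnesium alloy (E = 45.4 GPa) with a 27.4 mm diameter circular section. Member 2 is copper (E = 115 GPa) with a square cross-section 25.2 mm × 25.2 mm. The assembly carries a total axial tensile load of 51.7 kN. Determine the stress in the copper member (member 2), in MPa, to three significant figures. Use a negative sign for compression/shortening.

59.6 MPa

A_1 = 589.6 mm².
A_2 = 635 mm².
Equal strain + equilibrium ⇒ each member carries load in proportion to AE: A₁E₁ = 26770000 N, A₂E₂ = 73030000 N, ΣAE = 99800000 N.
σ₂ = P·E₂/ΣAE = 51700·115000/99800000 = 59.57 MPa.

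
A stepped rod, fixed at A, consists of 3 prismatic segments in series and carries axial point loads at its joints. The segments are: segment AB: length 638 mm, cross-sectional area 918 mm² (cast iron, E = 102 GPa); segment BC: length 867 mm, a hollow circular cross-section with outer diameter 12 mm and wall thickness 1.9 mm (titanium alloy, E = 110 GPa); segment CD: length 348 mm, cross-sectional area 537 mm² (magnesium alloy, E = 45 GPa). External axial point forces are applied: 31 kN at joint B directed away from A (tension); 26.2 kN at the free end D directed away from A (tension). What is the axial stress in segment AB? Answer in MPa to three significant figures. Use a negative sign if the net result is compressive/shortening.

62.3 MPa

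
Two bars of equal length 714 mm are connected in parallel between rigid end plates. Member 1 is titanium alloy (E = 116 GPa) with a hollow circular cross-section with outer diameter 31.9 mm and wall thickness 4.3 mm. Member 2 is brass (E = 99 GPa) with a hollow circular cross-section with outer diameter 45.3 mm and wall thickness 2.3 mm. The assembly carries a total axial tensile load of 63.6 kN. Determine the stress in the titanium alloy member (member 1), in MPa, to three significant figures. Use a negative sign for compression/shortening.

99.7 MPa

A_1 = 372.8 mm².
A_2 = 310.7 mm².
Equal strain + equilibrium ⇒ each member carries load in proportion to AE: A₁E₁ = 43250000 N, A₂E₂ = 30760000 N, ΣAE = 74010000 N.
σ₁ = P·E₁/ΣAE = 63600·116000/74010000 = 99.68 MPa.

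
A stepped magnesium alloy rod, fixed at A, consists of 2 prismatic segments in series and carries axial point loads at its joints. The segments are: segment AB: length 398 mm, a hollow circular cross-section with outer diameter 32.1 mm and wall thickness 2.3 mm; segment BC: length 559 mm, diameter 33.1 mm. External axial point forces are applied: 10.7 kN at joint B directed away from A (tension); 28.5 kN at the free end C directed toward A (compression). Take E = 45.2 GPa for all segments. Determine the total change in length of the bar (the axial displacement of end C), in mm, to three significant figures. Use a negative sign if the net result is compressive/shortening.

-1.14 mm

Internal axial forces (sectioning from the free end, tension +): N_BC = -28.5 kN, N_AB = -17.8 kN.
A_AB = 215.3 mm².
A_BC = 860.5 mm².
δ_AB = -17800·398/(215.3·45200) = -0.7279 mm
δ_BC = -28500·559/(860.5·45200) = -0.4096 mm
δ = Σδ_i = -1.138 mm.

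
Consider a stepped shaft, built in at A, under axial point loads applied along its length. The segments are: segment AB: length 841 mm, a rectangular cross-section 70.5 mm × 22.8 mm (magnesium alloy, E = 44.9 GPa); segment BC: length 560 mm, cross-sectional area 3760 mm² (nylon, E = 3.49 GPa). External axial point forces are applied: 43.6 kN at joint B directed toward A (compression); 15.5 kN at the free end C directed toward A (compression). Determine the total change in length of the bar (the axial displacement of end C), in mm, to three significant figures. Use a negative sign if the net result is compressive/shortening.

Internal axial forces (sectioning from the free end, tension +): N_BC = -15.5 kN, N_AB = -59.1 kN.
A_AB = 1607 mm².
δ_AB = -59100·841/(1607·44900) = -0.6887 mm
δ_BC = -15500·560/(3760·3490) = -0.6615 mm
δ = Σδ_i = -1.35 mm.

-1.35 mm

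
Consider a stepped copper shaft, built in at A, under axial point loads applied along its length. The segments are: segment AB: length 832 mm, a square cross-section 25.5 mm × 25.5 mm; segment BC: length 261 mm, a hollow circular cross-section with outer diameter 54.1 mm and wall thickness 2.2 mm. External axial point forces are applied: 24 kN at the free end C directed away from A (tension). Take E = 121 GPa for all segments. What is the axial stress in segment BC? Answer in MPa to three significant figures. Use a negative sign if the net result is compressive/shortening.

66.9 MPa

Internal axial forces (sectioning from the free end, tension +): N_BC = 24 kN, N_AB = 24 kN.
A_BC = 358.7 mm².
σ_BC = N_BC/A_BC = 24000/358.7 = 66.91 MPa.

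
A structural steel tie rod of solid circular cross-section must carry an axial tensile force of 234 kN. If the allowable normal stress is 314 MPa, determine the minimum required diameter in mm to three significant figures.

Required area A ≥ P/σ_allow = 234000/314 = 745.2 mm².
For a solid circular section, d ≥ √(4A/π) = 30.8 mm.

30.8 mm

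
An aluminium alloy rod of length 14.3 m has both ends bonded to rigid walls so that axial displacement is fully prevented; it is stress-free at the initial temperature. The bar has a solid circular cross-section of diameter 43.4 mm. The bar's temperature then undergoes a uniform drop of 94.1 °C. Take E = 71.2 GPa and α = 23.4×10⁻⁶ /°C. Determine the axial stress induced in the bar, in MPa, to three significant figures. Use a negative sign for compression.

157 MPa

Free thermal expansion αLΔT = 23.4e-6 · 14300 · -94.1 = -31.49 mm.
The walls impose strain ε = −(-31.49)/14300 = 2.2019e-03; σ = Eε = 71200 · 2.2019e-03 = 156.8 MPa.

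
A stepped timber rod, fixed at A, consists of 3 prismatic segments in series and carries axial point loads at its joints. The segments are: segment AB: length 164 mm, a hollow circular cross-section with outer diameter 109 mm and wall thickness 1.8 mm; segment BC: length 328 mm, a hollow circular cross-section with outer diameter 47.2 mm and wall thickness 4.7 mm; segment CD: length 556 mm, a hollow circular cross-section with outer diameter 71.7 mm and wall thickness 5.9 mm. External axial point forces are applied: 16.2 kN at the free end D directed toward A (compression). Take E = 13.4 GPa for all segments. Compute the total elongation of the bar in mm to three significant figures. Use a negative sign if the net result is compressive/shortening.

-1.51 mm

Internal axial forces (sectioning from the free end, tension +): N_CD = -16.2 kN, N_BC = -16.2 kN, N_AB = -16.2 kN.
A_AB = 606.2 mm².
A_BC = 627.5 mm².
A_CD = 1220 mm².
δ_AB = -16200·164/(606.2·13400) = -0.3271 mm
δ_BC = -16200·328/(627.5·13400) = -0.6319 mm
δ_CD = -16200·556/(1220·13400) = -0.5511 mm
δ = Σδ_i = -1.51 mm.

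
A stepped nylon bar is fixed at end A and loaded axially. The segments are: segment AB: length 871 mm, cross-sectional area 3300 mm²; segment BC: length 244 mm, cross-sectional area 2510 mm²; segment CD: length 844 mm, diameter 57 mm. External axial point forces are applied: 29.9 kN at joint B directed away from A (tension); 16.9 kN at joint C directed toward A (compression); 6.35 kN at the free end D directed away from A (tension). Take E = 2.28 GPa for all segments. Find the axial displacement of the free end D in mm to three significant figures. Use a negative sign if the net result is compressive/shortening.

Internal axial forces (sectioning from the free end, tension +): N_CD = 6.35 kN, N_BC = -10.55 kN, N_AB = 19.35 kN.
A_CD = 2552 mm².
δ_AB = 19350·871/(3300·2280) = 2.24 mm
δ_BC = -10550·244/(2510·2280) = -0.4498 mm
δ_CD = 6350·844/(2552·2280) = 0.9212 mm
δ = Σδ_i = 2.711 mm.

2.71 mm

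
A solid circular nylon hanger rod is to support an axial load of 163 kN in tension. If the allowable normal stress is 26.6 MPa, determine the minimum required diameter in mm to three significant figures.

88.3 mm

Required area A ≥ P/σ_allow = 163000/26.6 = 6128 mm².
For a solid circular section, d ≥ √(4A/π) = 88.33 mm.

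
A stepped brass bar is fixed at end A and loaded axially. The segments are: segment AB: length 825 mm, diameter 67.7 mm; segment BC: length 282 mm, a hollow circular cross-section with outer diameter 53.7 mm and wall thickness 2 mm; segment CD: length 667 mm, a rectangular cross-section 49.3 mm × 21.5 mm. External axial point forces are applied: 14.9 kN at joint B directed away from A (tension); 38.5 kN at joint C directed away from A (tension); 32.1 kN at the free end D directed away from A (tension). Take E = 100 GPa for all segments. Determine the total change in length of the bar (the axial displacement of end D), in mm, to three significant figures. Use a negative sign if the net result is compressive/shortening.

1.01 mm

Internal axial forces (sectioning from the free end, tension +): N_CD = 32.1 kN, N_BC = 70.6 kN, N_AB = 85.5 kN.
A_AB = 3600 mm².
A_BC = 324.8 mm².
A_CD = 1060 mm².
δ_AB = 85500·825/(3600·100000) = 0.196 mm
δ_BC = 70600·282/(324.8·100000) = 0.6129 mm
δ_CD = 32100·667/(1060·100000) = 0.202 mm
δ = Σδ_i = 1.011 mm.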